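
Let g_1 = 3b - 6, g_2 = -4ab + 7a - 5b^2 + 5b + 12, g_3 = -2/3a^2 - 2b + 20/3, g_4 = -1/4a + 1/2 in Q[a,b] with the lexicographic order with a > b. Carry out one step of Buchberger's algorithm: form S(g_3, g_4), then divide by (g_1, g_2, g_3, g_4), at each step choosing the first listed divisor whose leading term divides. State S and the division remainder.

lcm(LM(g_3), LM(g_4)) = a^2.
S = (lcm/LT(g_3))·g_3 − (lcm/LT(g_4))·g_4 = 2a + 3b - 10.
Reduce S modulo (g_1, g_2, g_3, g_4) in that order:
  leading term a: subtract (-8)·g_4 from 2a + 3b - 10 → 3b - 6
  leading term b: subtract (1)·g_1 from 3b - 6 → 0
The remainder is 0, so this S-polynomial contributes no new basis element.

S(g_3, g_4) = 2a + 3b - 10; remainder on division = 0.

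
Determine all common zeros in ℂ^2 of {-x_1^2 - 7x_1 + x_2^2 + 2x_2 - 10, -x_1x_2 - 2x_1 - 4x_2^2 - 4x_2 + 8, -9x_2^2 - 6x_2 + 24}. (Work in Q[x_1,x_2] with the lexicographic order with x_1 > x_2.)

Compute a lex Gröbner basis by Buchberger's algorithm.
f_1 = -x_1^2 - 7x_1 + x_2^2 + 2x_2 - 10, LT = x_1^2.
f_2 = -x_1x_2 - 2x_1 - 4x_2^2 - 4x_2 + 8, LT = x_1x_2.
f_3 = -9x_2^2 - 6x_2 + 24, LT = x_2^2.

S(f_1,f_2): lcm = x_1^2x_2. S = -2x_1^2 - 4x_1x_2^2 + 3x_1x_2 + 8x_1 - x_2^3 - 2x_2^2 + 10x_2.
  leading term x_1^2: subtract (2)·f_1 from -2x_1^2 - 4x_1x_2^2 + 3x_1x_2 + 8x_1 - x_2^3 - 2x_2^2 + 10x_2 → -4x_1x_2^2 + 3x_1x_2 + 22x_1 - x_2^3 - 4x_2^2 + 6x_2 + 20
  leading term x_1x_2^2: subtract (4x_2)·f_2 from -4x_1x_2^2 + 3x_1x_2 + 22x_1 - x_2^3 - 4x_2^2 + 6x_2 + 20 → 11x_1x_2 + 22x_1 + 15x_2^3 + 12x_2^2 - 26x_2 + 20
  leading term x_1x_2: subtract (-11)·f_2 from 11x_1x_2 + 22x_1 + 15x_2^3 + 12x_2^2 - 26x_2 + 20 → 15x_2^3 - 32x_2^2 - 70x_2 + 108
  leading term x_2^3: subtract (-5/3x_2)·f_3 from 15x_2^3 - 32x_2^2 - 70x_2 + 108 → -42x_2^2 - 30x_2 + 108
  leading term x_2^2: subtract (14/3)·f_3 from -42x_2^2 - 30x_2 + 108 → -2x_2 - 4
  leading term x_2: no divisor's leading term divides it; move -2x_2 to the remainder.
  leading term 1: no divisor's leading term divides it; move -4 to the remainder.
  remainder -2x_2 - 4 ≠ 0; add h_4 = -2x_2 - 4 to the basis.

The other S-polynomials (S(f_1,f_3), S(f_2,f_3), S(f_1,h_4), S(f_2,h_4), S(f_3,h_4)) all reduce to 0 modulo the current basis, so we have a Gröbner basis.
Inter-reduce: drop elements whose leading term is divisible by another's, tail-reduce, and make monic.
Reduced Gröbner basis: {x_1^2 + 7x_1 + 10, x_2 + 2}.

From the last basis element, x_2 + 2 = 0, so x_2 takes values in {-2}. Each choice, substituted upward through the basis, yields the corresponding point(s) of the solution set.
  x_2 = -2: the earlier basis element becomes x_1^2 + 7x_1 + 10 = 0, giving x_1 = -5, -2 — points (-5, -2), (-2, -2).

{(-5, -2), (-2, -2)}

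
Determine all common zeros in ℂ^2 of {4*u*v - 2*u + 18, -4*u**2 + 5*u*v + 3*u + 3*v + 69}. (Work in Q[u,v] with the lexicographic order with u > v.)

Compute a lex Gröbner basis by Buchberger's algorithm.
f_1 = 4*u*v - 2*u + 18, LT = u*v.
f_2 = -4*u**2 + 5*u*v + 3*u + 3*v + 69, LT = u**2.

S(f_1,f_2): lcm = u**2*v. S = -1/2*u**2 + 5/4*u*v**2 + 3/4*u*v + 9/2*u + 3/4*v**2 + 69/4*v.
  leading term u**2: subtract (1/8)·f_2 from -1/2*u**2 + 5/4*u*v**2 + 3/4*u*v + 9/2*u + 3/4*v**2 + 69/4*v → 5/4*u*v**2 + 1/8*u*v + 33/8*u + 3/4*v**2 + 135/8*v - 69/8
  leading term u*v**2: subtract (5/16*v)·f_1 from 5/4*u*v**2 + 1/8*u*v + 33/8*u + 3/4*v**2 + 135/8*v - 69/8 → 3/4*u*v + 33/8*u + 3/4*v**2 + 45/4*v - 69/8
  leading term u*v: subtract (3/16)·f_1 from 3/4*u*v + 33/8*u + 3/4*v**2 + 45/4*v - 69/8 → 9/2*u + 3/4*v**2 + 45/4*v - 12
  leading term u: no divisor's leading term divides it; move 9/2*u to the remainder.
  leading term v**2: no divisor's leading term divides it; move 3/4*v**2 to the remainder.
  leading term v: no divisor's leading term divides it; move 45/4*v to the remainder.
  leading term 1: no divisor's leading term divides it; move -12 to the remainder.
  remainder 9/2*u + 3/4*v**2 + 45/4*v - 12 ≠ 0; add h_3 = 9/2*u + 3/4*v**2 + 45/4*v - 12 to the basis.

S(f_1,h_3): lcm = u*v. S = -1/2*u - 1/6*v**3 - 5/2*v**2 + 8/3*v + 9/2.
  leading term u: subtract (-1/9)·h_3 from -1/2*u - 1/6*v**3 - 5/2*v**2 + 8/3*v + 9/2 → -1/6*v**3 - 29/12*v**2 + 47/12*v + 19/6
  leading term v**3: no divisor's leading term divides it; move -1/6*v**3 to the remainder.
  leading term v**2: no divisor's leading term divides it; move -29/12*v**2 to the remainder.
  leading term v: no divisor's leading term divides it; move 47/12*v to the remainder.
  leading term 1: no divisor's leading term divides it; move 19/6 to the remainder.
  remainder -1/6*v**3 - 29/12*v**2 + 47/12*v + 19/6 ≠ 0; add h_4 = -1/6*v**3 - 29/12*v**2 + 47/12*v + 19/6 to the basis.

The other S-polynomials (S(f_2,h_3), S(f_1,h_4), S(f_2,h_4), S(h_3,h_4)) all reduce to 0 modulo the current basis, so we have a Gröbner basis.
Inter-reduce: drop elements whose leading term is divisible by another's, tail-reduce, and make monic.
Reduced Gröbner basis: {u + 1/6*v**2 + 5/2*v - 8/3, v**3 + 29/2*v**2 - 47/2*v - 19}.

A lex Gröbner basis eliminates variables successively. Here v**3 + 29/2*v**2 - 47/2*v - 19 depends only on v, with roots {2, -33/4 - sqrt(937)/4, -33/4 + sqrt(937)/4}; lifting each root through the earlier basis elements recovers the full solutions.
  v = 2: the earlier basis element becomes u + 3 = 0, giving u = -3 — point (-3, 2).
  v = -33/4 - sqrt(937)/4: the earlier basis element becomes u - 35/16 + sqrt(937)/16 = 0, giving u = 35/16 - sqrt(937)/16 — point (35/16 - sqrt(937)/16, -33/4 - sqrt(937)/4).
  v = -33/4 + sqrt(937)/4: the earlier basis element becomes u - 35/16 - sqrt(937)/16 = 0, giving u = sqrt(937)/16 + 35/16 — point (sqrt(937)/16 + 35/16, -33/4 + sqrt(937)/4).
Substituting each solution back into the original system confirms all equations vanish.

{(-3, 2), (35/16 - sqrt(937)/16, -33/4 - sqrt(937)/4), (sqrt(937)/16 + 35/16, -33/4 + sqrt(937)/4)}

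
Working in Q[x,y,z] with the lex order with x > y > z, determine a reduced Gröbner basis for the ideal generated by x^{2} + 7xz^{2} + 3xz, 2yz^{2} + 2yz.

G = {x^{2} + 7xz^{2} + 3xz, yz^{2} + yz}

f_1 = x^{2} + 7xz^{2} + 3xz, LT = x^{2}.
f_2 = 2yz^{2} + 2yz, LT = yz^{2}.

The S-polynomials (S(f_1,f_2)) all reduce to 0 modulo the current basis, so we have a Gröbner basis.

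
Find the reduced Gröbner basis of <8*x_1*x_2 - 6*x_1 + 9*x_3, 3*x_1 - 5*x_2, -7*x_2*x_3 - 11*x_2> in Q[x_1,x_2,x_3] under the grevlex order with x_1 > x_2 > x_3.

Buchberger's algorithm terminates because the ascending chain of leading-term ideals stabilizes.

f_1 = 8*x_1*x_2 - 6*x_1 + 9*x_3, LT = x_1*x_2.
f_2 = 3*x_1 - 5*x_2, LT = x_1.
f_3 = -7*x_2*x_3 - 11*x_2, LT = x_2*x_3.

S(f_1,f_2): lcm = x_1*x_2. S = 5/3*x_2**2 - 3/4*x_1 + 9/8*x_3.
  reduce S modulo (f_1, f_2, f_3):
  remainder 5/3*x_2**2 - 5/4*x_2 + 9/8*x_3 ≠ 0; add g_4 = 5/3*x_2**2 - 5/4*x_2 + 9/8*x_3 to the basis.

S(f_1,f_3): lcm = x_1*x_2*x_3. S = -11/7*x_1*x_2 - 3/4*x_1*x_3 + 9/8*x_3**2.
  reduce S modulo (f_1, f_2, f_3, g_4):
  remainder 9/8*x_3**2 + 99/56*x_3 ≠ 0; add g_5 = 9/8*x_3**2 + 99/56*x_3 to the basis.

The other S-polynomials (S(f_2,f_3), S(f_1,g_4), S(f_2,g_4), S(f_3,g_4), S(f_1,g_5), S(f_2,g_5), S(f_3,g_5), S(g_4,g_5)) all reduce to 0 modulo the current basis, so we have a Gröbner basis.
Inter-reduce: drop elements whose leading term is divisible by another's, tail-reduce, and make monic.

G = {x_2**2 - 3/4*x_2 + 27/40*x_3, x_2*x_3 + 11/7*x_2, x_3**2 + 11/7*x_3, x_1 - 5/3*x_2}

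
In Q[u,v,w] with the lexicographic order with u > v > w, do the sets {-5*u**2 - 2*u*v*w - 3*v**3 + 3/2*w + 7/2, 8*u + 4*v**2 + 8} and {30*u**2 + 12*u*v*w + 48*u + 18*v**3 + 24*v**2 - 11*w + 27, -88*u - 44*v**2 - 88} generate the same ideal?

For a fixed monomial order, each ideal has a unique reduced Gröbner basis; comparing bases decides equality.
Buchberger on the first generating set:
f_1 = -5*u**2 - 2*u*v*w - 3*v**3 + 3/2*w + 7/2, LT = u**2.
f_2 = 8*u + 4*v**2 + 8, LT = u.

S(f_1,f_2): lcm = u**2. S = -1/2*u*v**2 + 2/5*u*v*w - u + 3/5*v**3 - 3/10*w - 7/10.
  leading term u*v**2: subtract (-1/16*v**2)·f_2 from -1/2*u*v**2 + 2/5*u*v*w - u + 3/5*v**3 - 3/10*w - 7/10 → 2/5*u*v*w - u + 1/4*v**4 + 3/5*v**3 + 1/2*v**2 - 3/10*w - 7/10
  leading term u*v*w: subtract (1/20*v*w)·f_2 from 2/5*u*v*w - u + 1/4*v**4 + 3/5*v**3 + 1/2*v**2 - 3/10*w - 7/10 → -u + 1/4*v**4 - 1/5*v**3*w + 3/5*v**3 + 1/2*v**2 - 2/5*v*w - 3/10*w - 7/10
  leading term u: subtract (-1/8)·f_2 from -u + 1/4*v**4 - 1/5*v**3*w + 3/5*v**3 + 1/2*v**2 - 2/5*v*w - 3/10*w - 7/10 → 1/4*v**4 - 1/5*v**3*w + 3/5*v**3 + v**2 - 2/5*v*w - 3/10*w + 3/10
  leading term v**4: no divisor's leading term divides it; move 1/4*v**4 to the remainder.
  leading term v**3*w: no divisor's leading term divides it; move -1/5*v**3*w to the remainder.
  leading term v**3: no divisor's leading term divides it; move 3/5*v**3 to the remainder.
  leading term v**2: no divisor's leading term divides it; move v**2 to the remainder.
  leading term v*w: no divisor's leading term divides it; move -2/5*v*w to the remainder.
  leading term w: no divisor's leading term divides it; move -3/10*w to the remainder.
  leading term 1: no divisor's leading term divides it; move 3/10 to the remainder.
  remainder 1/4*v**4 - 1/5*v**3*w + 3/5*v**3 + v**2 - 2/5*v*w - 3/10*w + 3/10 ≠ 0; add g_3 = 1/4*v**4 - 1/5*v**3*w + 3/5*v**3 + v**2 - 2/5*v*w - 3/10*w + 3/10 to the basis.

The other S-polynomials (S(f_1,g_3), S(f_2,g_3)) all reduce to 0 modulo the current basis, so we have a Gröbner basis.
Inter-reduce: drop elements whose leading term is divisible by another's, tail-reduce, and make monic.
Reduced Gröbner basis: {u + 1/2*v**2 + 1, v**4 - 4/5*v**3*w + 12/5*v**3 + 4*v**2 - 8/5*v*w - 6/5*w + 6/5}.

Buchberger on the second generating set:
h_1 = 30*u**2 + 12*u*v*w + 48*u + 18*v**3 + 24*v**2 - 11*w + 27, LT = u**2.
h_2 = -88*u - 44*v**2 - 88, LT = u.

S(h_1,h_2): lcm = u**2. S = -1/2*u*v**2 + 2/5*u*v*w + 3/5*u + 3/5*v**3 + 4/5*v**2 - 11/30*w + 9/10.
  leading term u*v**2: subtract (1/176*v**2)·h_2 from -1/2*u*v**2 + 2/5*u*v*w + 3/5*u + 3/5*v**3 + 4/5*v**2 - 11/30*w + 9/10 → 2/5*u*v*w + 3/5*u + 1/4*v**4 + 3/5*v**3 + 13/10*v**2 - 11/30*w + 9/10
  leading term u*v*w: subtract (-1/220*v*w)·h_2 from 2/5*u*v*w + 3/5*u + 1/4*v**4 + 3/5*v**3 + 13/10*v**2 - 11/30*w + 9/10 → 3/5*u + 1/4*v**4 - 1/5*v**3*w + 3/5*v**3 + 13/10*v**2 - 2/5*v*w - 11/30*w + 9/10
  leading term u: subtract (-3/440)·h_2 from 3/5*u + 1/4*v**4 - 1/5*v**3*w + 3/5*v**3 + 13/10*v**2 - 2/5*v*w - 11/30*w + 9/10 → 1/4*v**4 - 1/5*v**3*w + 3/5*v**3 + v**2 - 2/5*v*w - 11/30*w + 3/10
  leading term v**4: no divisor's leading term divides it; move 1/4*v**4 to the remainder.
  leading term v**3*w: no divisor's leading term divides it; move -1/5*v**3*w to the remainder.
  leading term v**3: no divisor's leading term divides it; move 3/5*v**3 to the remainder.
  leading term v**2: no divisor's leading term divides it; move v**2 to the remainder.
  leading term v*w: no divisor's leading term divides it; move -2/5*v*w to the remainder.
  leading term w: no divisor's leading term divides it; move -11/30*w to the remainder.
  leading term 1: no divisor's leading term divides it; move 3/10 to the remainder.
  remainder 1/4*v**4 - 1/5*v**3*w + 3/5*v**3 + v**2 - 2/5*v*w - 11/30*w + 3/10 ≠ 0; add k_3 = 1/4*v**4 - 1/5*v**3*w + 3/5*v**3 + v**2 - 2/5*v*w - 11/30*w + 3/10 to the basis.

The other S-polynomials (S(h_1,k_3), S(h_2,k_3)) all reduce to 0 modulo the current basis, so we have a Gröbner basis.
Inter-reduce: drop elements whose leading term is divisible by another's, tail-reduce, and make monic.
Reduced Gröbner basis: {u + 1/2*v**2 + 1, v**4 - 4/5*v**3*w + 12/5*v**3 + 4*v**2 - 8/5*v*w - 22/15*w + 6/5}.

These differ, so the ideals are not equal.

No, the ideals differ.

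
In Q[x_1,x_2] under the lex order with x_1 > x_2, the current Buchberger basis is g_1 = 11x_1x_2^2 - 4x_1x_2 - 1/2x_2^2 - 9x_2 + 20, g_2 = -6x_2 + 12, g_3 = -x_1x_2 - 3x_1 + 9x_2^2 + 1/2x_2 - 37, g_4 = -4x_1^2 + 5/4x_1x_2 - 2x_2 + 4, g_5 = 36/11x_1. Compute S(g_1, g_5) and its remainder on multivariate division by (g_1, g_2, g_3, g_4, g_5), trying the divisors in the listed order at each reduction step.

S(g_1, g_5) = -4/11x_1x_2 - 1/22x_2^2 - 9/11x_2 + 20/11; remainder on division = 0.

lcm(LM(g_1), LM(g_5)) = x_1x_2^2.
S = (lcm/LT(g_1))·g_1 − (lcm/LT(g_5))·g_5 = -4/11x_1x_2 - 1/22x_2^2 - 9/11x_2 + 20/11.
Reduce S modulo (g_1, g_2, g_3, g_4, g_5) in that order:
  leading term x_1x_2: subtract (2/33x_1)·g_2 from -4/11x_1x_2 - 1/22x_2^2 - 9/11x_2 + 20/11 → -8/11x_1 - 1/22x_2^2 - 9/11x_2 + 20/11
  leading term x_1: subtract (-2/9)·g_5 from -8/11x_1 - 1/22x_2^2 - 9/11x_2 + 20/11 → -1/22x_2^2 - 9/11x_2 + 20/11
  leading term x_2^2: subtract (1/132x_2)·g_2 from -1/22x_2^2 - 9/11x_2 + 20/11 → -10/11x_2 + 20/11
  leading term x_2: subtract (5/33)·g_2 from -10/11x_2 + 20/11 → 0
The remainder is 0, so this S-polynomial contributes no new basis element.
This is the inner loop of Buchberger's algorithm — each nonzero remainder becomes a new basis element.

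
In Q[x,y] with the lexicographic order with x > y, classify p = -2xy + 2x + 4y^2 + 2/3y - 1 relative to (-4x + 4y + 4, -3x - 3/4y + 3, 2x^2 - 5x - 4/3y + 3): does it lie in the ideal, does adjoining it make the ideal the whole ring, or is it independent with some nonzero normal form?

Adjoining -2xy + 2x + 4y^2 + 2/3y - 1 makes the ideal the whole ring: the system is inconsistent.

First compute the reduced Gröbner basis of I by Buchberger's algorithm.
f_1 = -4x + 4y + 4, LT = x.
f_2 = -3x - 3/4y + 3, LT = x.
f_3 = 2x^2 - 5x - 4/3y + 3, LT = x^2.

S(f_1,f_2): lcm = x. S = -5/4y.
  leading term y: no divisor's leading term divides it; move -5/4y to the remainder.
  remainder -5/4y ≠ 0; add h_4 = -5/4y to the basis.

The other S-polynomials (S(f_1,f_3), S(f_2,f_3), S(f_1,h_4), S(f_2,h_4), S(f_3,h_4)) all reduce to 0 modulo the current basis, so we have a Gröbner basis.
Inter-reduce: drop elements whose leading term is divisible by another's, tail-reduce, and make monic.
Reduced Gröbner basis: {x - 1, y}.
Label its elements g_1 = x - 1, g_2 = y.

Reduce p = -2xy + 2x + 4y^2 + 2/3y - 1 modulo G:
  leading term xy: subtract (-2y)·g_1 from -2xy + 2x + 4y^2 + 2/3y - 1 → 2x + 4y^2 - 4/3y - 1
  leading term x: subtract (2)·g_1 from 2x + 4y^2 - 4/3y - 1 → 4y^2 - 4/3y + 1
  leading term y^2: subtract (4y)·g_2 from 4y^2 - 4/3y + 1 → -4/3y + 1
  leading term y: subtract (-4/3)·g_2 from -4/3y + 1 → 1
  leading term 1: no divisor's leading term divides it; move 1 to the remainder.
  normal form = 1.
The normal form is nonzero, so p ∉ I. Since p minus its normal form lies in I, I + (p) = I + (r) where r = 1; decide whether this ideal is the whole ring.
Here r = 1 is a nonzero constant, hence a unit: 1 ∈ I + (p), the Gröbner basis of I + (p) is {1}, and the enlarged system has no common solution — adjoining p is inconsistent.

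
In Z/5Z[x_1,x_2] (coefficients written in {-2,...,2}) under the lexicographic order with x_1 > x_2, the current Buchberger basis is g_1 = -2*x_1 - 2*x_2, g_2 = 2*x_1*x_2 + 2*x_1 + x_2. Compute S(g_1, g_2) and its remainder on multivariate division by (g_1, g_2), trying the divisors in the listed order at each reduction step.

S(g_1, g_2) = -x_1 + x_2**2 + 2*x_2; remainder on division = x_2**2 - 2*x_2.

lcm(LM(g_1), LM(g_2)) = x_1*x_2.
S = (lcm/LT(g_1))·g_1 − (lcm/LT(g_2))·g_2 = -x_1 + x_2**2 + 2*x_2.
Reduce S modulo (g_1, g_2) in that order:
  leading term x_1: subtract (-2)·g_1 from -x_1 + x_2**2 + 2*x_2 → x_2**2 - 2*x_2
  leading term x_2**2: no divisor's leading term divides it; move x_2**2 to the remainder.
  leading term x_2: no divisor's leading term divides it; move -2*x_2 to the remainder.
The remainder x_2**2 - 2*x_2 is nonzero, so it would be added as the next basis element.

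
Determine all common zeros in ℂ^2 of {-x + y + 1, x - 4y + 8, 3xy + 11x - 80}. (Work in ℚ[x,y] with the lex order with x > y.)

Compute a lex Gröbner basis by Buchberger's algorithm.
f_1 = -x + y + 1, LT = x.
f_2 = x - 4y + 8, LT = x.
f_3 = 3xy + 11x - 80, LT = xy.

S(f_1,f_2): lcm = x. S = 3y - 9.
  leading term y: no divisor's leading term divides it; move 3y to the remainder.
  leading term 1: no divisor's leading term divides it; move -9 to the remainder.
  remainder 3y - 9 ≠ 0; add h_4 = 3y - 9 to the basis.

The other S-polynomials (S(f_1,f_3), S(f_2,f_3), S(f_1,h_4), S(f_2,h_4), S(f_3,h_4)) all reduce to 0 modulo the current basis, so we have a Gröbner basis.
Inter-reduce: drop elements whose leading term is divisible by another's, tail-reduce, and make monic.
Reduced Gröbner basis: {x - 4, y - 3}.

From the last basis element, y - 3 = 0, so y takes values in {3}. Each choice, substituted upward through the basis, yields the corresponding point(s) of the solution set.
  y = 3: the earlier basis element becomes x - 4 = 0, giving x = 4 — point (4, 3).
Check: every point annihilates each of the original generators.

{(4, 3)}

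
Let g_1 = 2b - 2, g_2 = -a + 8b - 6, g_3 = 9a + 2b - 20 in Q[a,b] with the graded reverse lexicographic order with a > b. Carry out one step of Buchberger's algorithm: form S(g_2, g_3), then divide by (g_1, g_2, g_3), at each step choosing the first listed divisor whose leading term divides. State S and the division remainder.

S(g_2, g_3) = -\tfrac{74}{9}b + \tfrac{74}{9}; remainder on division = 0.

lcm(LM(g_2), LM(g_3)) = a.
S = (lcm/LT(g_2))·g_2 − (lcm/LT(g_3))·g_3 = -\tfrac{74}{9}b + \tfrac{74}{9}.
Reduce S modulo (g_1, g_2, g_3) in that order:
  leading term b: subtract (-\tfrac{37}{9})·g_1 from -\tfrac{74}{9}b + \tfrac{74}{9} → 0
The remainder is 0, so this S-polynomial contributes no new basis element.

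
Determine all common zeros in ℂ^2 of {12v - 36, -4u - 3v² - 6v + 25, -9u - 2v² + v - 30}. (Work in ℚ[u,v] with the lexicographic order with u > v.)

Compute a lex Gröbner basis by Buchberger's algorithm.
f_1 = 12v - 36, LT = v.
f_2 = -4u - 3v² - 6v + 25, LT = u.
f_3 = -9u - 2v² + v - 30, LT = u.

The S-polynomials (S(f_1,f_2), S(f_1,f_3), S(f_2,f_3)) all reduce to 0 modulo the current basis, so we have a Gröbner basis.
Inter-reduce: drop elements whose leading term is divisible by another's, tail-reduce, and make monic.
Reduced Gröbner basis: {u + 5, v - 3}.

From the last basis element, v - 3 = 0, so v takes values in {3}. Each choice, substituted upward through the basis, yields the corresponding point(s) of the solution set.
  v = 3: the earlier basis element becomes u + 5 = 0, giving u = -5 — point (-5, 3).
Check: every point annihilates each of the original generators.
Zero-dimensionality of the ideal guarantees finitely many solutions over ℂ.

{(-5, 3)}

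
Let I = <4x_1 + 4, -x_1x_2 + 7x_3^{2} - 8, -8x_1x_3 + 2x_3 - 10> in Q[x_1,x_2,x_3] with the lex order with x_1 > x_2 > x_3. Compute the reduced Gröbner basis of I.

This is the nonlinear analogue of row-reducing a linear system.

f_1 = 4x_1 + 4, LT = x_1.
f_2 = -x_1x_2 + 7x_3^{2} - 8, LT = x_1x_2.
f_3 = -8x_1x_3 + 2x_3 - 10, LT = x_1x_3.

S(f_1,f_2): lcm = x_1x_2. S = x_2 + 7x_3^{2} - 8.
  reduce S modulo (f_1, f_2, f_3):
  remainder x_2 + 7x_3^{2} - 8 ≠ 0; add g_4 = x_2 + 7x_3^{2} - 8 to the basis.

S(f_1,f_3): lcm = x_1x_3. S = \tfrac{5}{4}x_3 - \tfrac{5}{4}.
  reduce S modulo (f_1, f_2, f_3, g_4):
  remainder \tfrac{5}{4}x_3 - \tfrac{5}{4} ≠ 0; add g_5 = \tfrac{5}{4}x_3 - \tfrac{5}{4} to the basis.

The other S-polynomials (S(f_2,f_3), S(f_1,g_4), S(f_2,g_4), S(f_3,g_4), S(f_1,g_5), S(f_2,g_5), S(f_3,g_5), S(g_4,g_5)) all reduce to 0 modulo the current basis, so we have a Gröbner basis.
Inter-reduce: drop elements whose leading term is divisible by another's, tail-reduce, and make monic.

G = {x_1 + 1, x_2 - 1, x_3 - 1}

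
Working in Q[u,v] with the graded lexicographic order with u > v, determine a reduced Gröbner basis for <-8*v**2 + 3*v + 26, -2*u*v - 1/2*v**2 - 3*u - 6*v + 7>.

f_1 = -8*v**2 + 3*v + 26, LT = v**2.
f_2 = -2*u*v - 1/2*v**2 - 3*u - 6*v + 7, LT = u*v.

S(f_1,f_2): lcm = u*v**2. S = -1/4*v**3 - 15/8*u*v - 3*v**2 - 13/4*u + 7/2*v.
  leading term v**3: subtract (1/32*v)·f_1 from -1/4*v**3 - 15/8*u*v - 3*v**2 - 13/4*u + 7/2*v → -15/8*u*v - 99/32*v**2 - 13/4*u + 43/16*v
  leading term u*v: subtract (15/16)·f_2 from -15/8*u*v - 99/32*v**2 - 13/4*u + 43/16*v → -21/8*v**2 - 7/16*u + 133/16*v - 105/16
  leading term v**2: subtract (21/64)·f_1 from -21/8*v**2 - 7/16*u + 133/16*v - 105/16 → -7/16*u + 469/64*v - 483/32
  leading term u: no divisor's leading term divides it; move -7/16*u to the remainder.
  leading term v: no divisor's leading term divides it; move 469/64*v to the remainder.
  leading term 1: no divisor's leading term divides it; move -483/32 to the remainder.
  remainder -7/16*u + 469/64*v - 483/32 ≠ 0; add g_3 = -7/16*u + 469/64*v - 483/32 to the basis.

The other S-polynomials (S(f_1,g_3), S(f_2,g_3)) all reduce to 0 modulo the current basis, so we have a Gröbner basis.
Inter-reduce: drop elements whose leading term is divisible by another's, tail-reduce, and make monic.

G = {v**2 - 3/8*v - 13/4, u - 67/4*v + 69/2}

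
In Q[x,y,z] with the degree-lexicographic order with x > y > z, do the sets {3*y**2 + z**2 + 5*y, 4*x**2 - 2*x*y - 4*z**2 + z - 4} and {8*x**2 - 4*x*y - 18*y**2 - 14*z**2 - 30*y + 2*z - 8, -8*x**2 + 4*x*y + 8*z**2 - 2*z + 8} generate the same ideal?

Yes, the ideals are equal.

Since reduced Gröbner bases are canonical representatives of ideals under a given ordering, it suffices to compute and compare them.
Buchberger on the first generating set:
f_1 = 3*y**2 + z**2 + 5*y, LT = y**2.
f_2 = 4*x**2 - 2*x*y - 4*z**2 + z - 4, LT = x**2.

The S-polynomials (S(f_1,f_2)) all reduce to 0 modulo the current basis, so we have a Gröbner basis.
Inter-reduce: drop elements whose leading term is divisible by another's, tail-reduce, and make monic.
Reduced Gröbner basis: {x**2 - 1/2*x*y - z**2 + 1/4*z - 1, y**2 + 1/3*z**2 + 5/3*y}.

Buchberger on the second generating set:
h_1 = 8*x**2 - 4*x*y - 18*y**2 - 14*z**2 - 30*y + 2*z - 8, LT = x**2.
h_2 = -8*x**2 + 4*x*y + 8*z**2 - 2*z + 8, LT = x**2.

S(h_1,h_2): lcm = x**2. S = -9/4*y**2 - 3/4*z**2 - 15/4*y.
  leading term y**2: no divisor's leading term divides it; move -9/4*y**2 to the remainder.
  leading term z**2: no divisor's leading term divides it; move -3/4*z**2 to the remainder.
  leading term y: no divisor's leading term divides it; move -15/4*y to the remainder.
  remainder -9/4*y**2 - 3/4*z**2 - 15/4*y ≠ 0; add k_3 = -9/4*y**2 - 3/4*z**2 - 15/4*y to the basis.

The other S-polynomials (S(h_1,k_3), S(h_2,k_3)) all reduce to 0 modulo the current basis, so we have a Gröbner basis.
Inter-reduce: drop elements whose leading term is divisible by another's, tail-reduce, and make monic.
Reduced Gröbner basis: {x**2 - 1/2*x*y - z**2 + 1/4*z - 1, y**2 + 1/3*z**2 + 5/3*y}.

Same reduced basis, so the two generating sets span the same ideal.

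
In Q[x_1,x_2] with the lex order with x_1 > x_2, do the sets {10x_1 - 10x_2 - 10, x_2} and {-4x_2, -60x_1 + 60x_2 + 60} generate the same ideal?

Yes, the ideals are equal.

Two ideals are equal iff their reduced Gröbner bases coincide (the reduced basis is unique for a fixed ordering).
Buchberger on the first generating set:
f_1 = 10x_1 - 10x_2 - 10, LT = x_1.
f_2 = x_2, LT = x_2.

The S-polynomials (S(f_1,f_2)) all reduce to 0 modulo the current basis, so we have a Gröbner basis.
Inter-reduce: drop elements whose leading term is divisible by another's, tail-reduce, and make monic.
Reduced Gröbner basis: {x_1 - 1, x_2}.

Buchberger on the second generating set:
h_1 = -4x_2, LT = x_2.
h_2 = -60x_1 + 60x_2 + 60, LT = x_1.

The S-polynomials (S(h_1,h_2)) all reduce to 0 modulo the current basis, so we have a Gröbner basis.
Inter-reduce: drop elements whose leading term is divisible by another's, tail-reduce, and make monic.
Reduced Gröbner basis: {x_1 - 1, x_2}.

The two bases agree; hence the ideals are identical.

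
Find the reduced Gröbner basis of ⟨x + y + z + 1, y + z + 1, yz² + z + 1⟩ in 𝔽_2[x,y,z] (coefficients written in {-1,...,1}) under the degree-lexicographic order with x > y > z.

f_1 = x + y + z + 1, LT = x.
f_2 = y + z + 1, LT = y.
f_3 = yz² + z + 1, LT = yz².

S(f_2,f_3): lcm = yz². S = z³ + z² + z + 1.
  leading term z³: no divisor's leading term divides it; move z³ to the remainder.
  leading term z²: no divisor's leading term divides it; move z² to the remainder.
  leading term z: no divisor's leading term divides it; move z to the remainder.
  leading term 1: no divisor's leading term divides it; move 1 to the remainder.
  remainder z³ + z² + z + 1 ≠ 0; add g_4 = z³ + z² + z + 1 to the basis.

The other S-polynomials (S(f_1,f_2), S(f_1,f_3), S(f_1,g_4), S(f_2,g_4), S(f_3,g_4)) all reduce to 0 modulo the current basis, so we have a Gröbner basis.
Inter-reduce: drop elements whose leading term is divisible by another's, tail-reduce, and make monic.

G = {z³ + z² + z + 1, x, y + z + 1}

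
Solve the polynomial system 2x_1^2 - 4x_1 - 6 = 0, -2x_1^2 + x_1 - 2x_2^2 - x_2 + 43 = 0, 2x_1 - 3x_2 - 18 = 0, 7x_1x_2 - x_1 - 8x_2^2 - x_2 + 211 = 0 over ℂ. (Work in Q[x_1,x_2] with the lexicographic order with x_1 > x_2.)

{(3, -4)}

Compute a lex Gröbner basis by Buchberger's algorithm.
f_1 = 2x_1^2 - 4x_1 - 6, LT = x_1^2.
f_2 = -2x_1^2 + x_1 - 2x_2^2 - x_2 + 43, LT = x_1^2.
f_3 = 2x_1 - 3x_2 - 18, LT = x_1.
f_4 = 7x_1x_2 - x_1 - 8x_2^2 - x_2 + 211, LT = x_1x_2.

S(f_1,f_2): lcm = x_1^2. S = -3/2x_1 - x_2^2 - 1/2x_2 + 37/2.
  reduce S modulo (f_1, f_2, f_3, f_4):
  remainder -x_2^2 - 11/4x_2 + 5 ≠ 0; add h_5 = -x_2^2 - 11/4x_2 + 5 to the basis.

S(f_1,f_3): lcm = x_1^2. S = 3/2x_1x_2 + 7x_1 - 3.
  reduce S modulo (f_1, f_2, f_3, f_4, h_5):
  remainder 285/16x_2 + 285/4 ≠ 0; add h_6 = 285/16x_2 + 285/4 to the basis.

The other S-polynomials (S(f_1,f_4), S(f_2,f_3), S(f_2,f_4), S(f_3,f_4), S(f_1,h_5), S(f_2,h_5), S(f_3,h_5), S(f_4,h_5), S(f_1,h_6), S(f_2,h_6), S(f_3,h_6), S(f_4,h_6), S(h_5,h_6)) all reduce to 0 modulo the current basis, so we have a Gröbner basis.
Inter-reduce: drop elements whose leading term is divisible by another's, tail-reduce, and make monic.
Reduced Gröbner basis: {x_1 - 3, x_2 + 4}.

From the last basis element, x_2 + 4 = 0, so x_2 takes values in {-4}. Each choice, substituted upward through the basis, yields the corresponding point(s) of the solution set.
  x_2 = -4: the earlier basis element becomes x_1 - 3 = 0, giving x_1 = 3 — point (3, -4).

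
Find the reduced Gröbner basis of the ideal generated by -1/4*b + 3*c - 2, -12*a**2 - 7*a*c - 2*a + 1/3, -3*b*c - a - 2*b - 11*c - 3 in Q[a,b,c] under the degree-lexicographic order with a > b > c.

f_1 = -1/4*b + 3*c - 2, LT = b.
f_2 = -12*a**2 - 7*a*c - 2*a + 1/3, LT = a**2.
f_3 = -3*b*c - a - 2*b - 11*c - 3, LT = b*c.

S(f_1,f_3): lcm = b*c. S = -12*c**2 - 1/3*a - 2/3*b + 13/3*c - 1.
  leading term c**2: no divisor's leading term divides it; move -12*c**2 to the remainder.
  leading term a: no divisor's leading term divides it; move -1/3*a to the remainder.
  leading term b: subtract (8/3)·f_1 from -2/3*b + 13/3*c - 1 → -11/3*c + 13/3
  leading term c: no divisor's leading term divides it; move -11/3*c to the remainder.
  leading term 1: no divisor's leading term divides it; move 13/3 to the remainder.
  remainder -12*c**2 - 1/3*a - 11/3*c + 13/3 ≠ 0; add g_4 = -12*c**2 - 1/3*a - 11/3*c + 13/3 to the basis.

The other S-polynomials (S(f_1,f_2), S(f_2,f_3), S(f_1,g_4), S(f_2,g_4), S(f_3,g_4)) all reduce to 0 modulo the current basis, so we have a Gröbner basis.
Inter-reduce: drop elements whose leading term is divisible by another's, tail-reduce, and make monic.

G = {a**2 + 7/12*a*c + 1/6*a - 1/36, c**2 + 1/36*a + 11/36*c - 13/36, b - 12*c + 8}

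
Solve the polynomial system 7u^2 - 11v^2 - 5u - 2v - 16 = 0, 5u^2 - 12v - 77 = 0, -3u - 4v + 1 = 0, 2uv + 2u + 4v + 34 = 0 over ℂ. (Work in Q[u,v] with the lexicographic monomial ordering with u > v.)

Compute a lex Gröbner basis by Buchberger's algorithm.
f_1 = 7u^2 - 5u - 11v^2 - 2v - 16, LT = u^2.
f_2 = 5u^2 - 12v - 77, LT = u^2.
f_3 = -3u - 4v + 1, LT = u.
f_4 = 2uv + 2u + 4v + 34, LT = uv.

S(f_1,f_2): lcm = u^2. S = -5/7u - 11/7v^2 + 74/35v + 459/35.
  reduce S modulo (f_1, f_2, f_3, f_4):
  remainder -11/7v^2 + 46/15v + 1352/105 ≠ 0; add h_5 = -11/7v^2 + 46/15v + 1352/105 to the basis.

S(f_1,f_3): lcm = u^2. S = -4/3uv - 8/21u - 11/7v^2 - 2/7v - 16/7.
  reduce S modulo (f_1, f_2, f_3, f_4, h_5):
  remainder 268/1485v - 1072/1485 ≠ 0; add h_6 = 268/1485v - 1072/1485 to the basis.

The other S-polynomials (S(f_1,f_4), S(f_2,f_3), S(f_2,f_4), S(f_3,f_4), S(f_1,h_5), S(f_2,h_5), S(f_3,h_5), S(f_4,h_5), S(f_1,h_6), S(f_2,h_6), S(f_3,h_6), S(f_4,h_6), S(h_5,h_6)) all reduce to 0 modulo the current basis, so we have a Gröbner basis.
Inter-reduce: drop elements whose leading term is divisible by another's, tail-reduce, and make monic.
Reduced Gröbner basis: {u + 5, v - 4}.

A lex Gröbner basis eliminates variables successively. Here v - 4 depends only on v, with roots {4}; lifting each root through the earlier basis elements recovers the full solutions.
  v = 4: the earlier basis element becomes u + 5 = 0, giving u = -5 — point (-5, 4).

{(-5, 4)}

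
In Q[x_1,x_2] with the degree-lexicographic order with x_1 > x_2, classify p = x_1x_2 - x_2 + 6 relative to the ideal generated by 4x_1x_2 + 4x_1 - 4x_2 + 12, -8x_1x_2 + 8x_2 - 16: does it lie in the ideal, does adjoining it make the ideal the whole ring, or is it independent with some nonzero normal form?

Adjoining x_1x_2 - x_2 + 6 makes the ideal the whole ring: the system is inconsistent.

First compute the reduced Gröbner basis of I by Buchberger's algorithm.
f_1 = 4x_1x_2 + 4x_1 - 4x_2 + 12, LT = x_1x_2.
f_2 = -8x_1x_2 + 8x_2 - 16, LT = x_1x_2.

S(f_1,f_2): lcm = x_1x_2. S = x_1 + 1.
  leading term x_1: no divisor's leading term divides it; move x_1 to the remainder.
  leading term 1: no divisor's leading term divides it; move 1 to the remainder.
  remainder x_1 + 1 ≠ 0; add h_3 = x_1 + 1 to the basis.

S(f_1,h_3): lcm = x_1x_2. S = x_1 - 2x_2 + 3.
  leading term x_1: subtract (1)·h_3 from x_1 - 2x_2 + 3 → -2x_2 + 2
  leading term x_2: no divisor's leading term divides it; move -2x_2 to the remainder.
  leading term 1: no divisor's leading term divides it; move 2 to the remainder.
  remainder -2x_2 + 2 ≠ 0; add h_4 = -2x_2 + 2 to the basis.

The other S-polynomials (S(f_2,h_3), S(f_1,h_4), S(f_2,h_4), S(h_3,h_4)) all reduce to 0 modulo the current basis, so we have a Gröbner basis.
Inter-reduce: drop elements whose leading term is divisible by another's, tail-reduce, and make monic.
Reduced Gröbner basis: {x_1 + 1, x_2 - 1}.
Label its elements g_1 = x_1 + 1, g_2 = x_2 - 1.

Reduce p = x_1x_2 - x_2 + 6 modulo G:
  leading term x_1x_2: subtract (x_2)·g_1 from x_1x_2 - x_2 + 6 → -2x_2 + 6
  leading term x_2: subtract (-2)·g_2 from -2x_2 + 6 → 4
  leading term 1: no divisor's leading term divides it; move 4 to the remainder.
  normal form = 4.
The normal form is nonzero, so p ∉ I. Since p minus its normal form lies in I, I + (p) = I + (r) where r = 4; decide whether this ideal is the whole ring.
Here r = 4 is a nonzero constant, hence a unit: 1 ∈ I + (p), the Gröbner basis of I + (p) is {1}, and the enlarged system has no common solution — adjoining p is inconsistent.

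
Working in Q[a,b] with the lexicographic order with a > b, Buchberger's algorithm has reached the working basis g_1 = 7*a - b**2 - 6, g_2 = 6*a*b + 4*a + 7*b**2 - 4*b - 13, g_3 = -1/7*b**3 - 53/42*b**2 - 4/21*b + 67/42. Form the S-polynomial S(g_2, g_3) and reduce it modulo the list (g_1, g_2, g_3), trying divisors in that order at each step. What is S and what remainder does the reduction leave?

S(g_2, g_3) = -49/6*a*b**2 - 4/3*a*b + 67/6*a + 7/6*b**4 - 2/3*b**3 - 13/6*b**2; remainder on division = 0.

lcm(LM(g_2), LM(g_3)) = a*b**3.
S = (lcm/LT(g_2))·g_2 − (lcm/LT(g_3))·g_3 = -49/6*a*b**2 - 4/3*a*b + 67/6*a + 7/6*b**4 - 2/3*b**3 - 13/6*b**2.
Reduce S modulo (g_1, g_2, g_3) in that order:
  leading term a*b**2: subtract (-7/6*b**2)·g_1 from -49/6*a*b**2 - 4/3*a*b + 67/6*a + 7/6*b**4 - 2/3*b**3 - 13/6*b**2 → -4/3*a*b + 67/6*a - 2/3*b**3 - 55/6*b**2
  leading term a*b: subtract (-4/21*b)·g_1 from -4/3*a*b + 67/6*a - 2/3*b**3 - 55/6*b**2 → 67/6*a - 6/7*b**3 - 55/6*b**2 - 8/7*b
  leading term a: subtract (67/42)·g_1 from 67/6*a - 6/7*b**3 - 55/6*b**2 - 8/7*b → -6/7*b**3 - 53/7*b**2 - 8/7*b + 67/7
  leading term b**3: subtract (6)·g_3 from -6/7*b**3 - 53/7*b**2 - 8/7*b + 67/7 → 0
The remainder is 0, so this S-polynomial contributes no new basis element.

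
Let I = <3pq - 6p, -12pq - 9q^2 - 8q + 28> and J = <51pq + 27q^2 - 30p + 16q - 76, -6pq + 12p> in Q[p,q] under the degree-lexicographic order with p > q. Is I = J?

For a fixed monomial order, each ideal has a unique reduced Gröbner basis; comparing bases decides equality.
Buchberger on the first generating set:
f_1 = 3pq - 6p, LT = pq.
f_2 = -12pq - 9q^2 - 8q + 28, LT = pq.

S(f_1,f_2): lcm = pq. S = -3/4q^2 - 2p - 2/3q + 7/3.
  leading term q^2: no divisor's leading term divides it; move -3/4q^2 to the remainder.
  leading term p: no divisor's leading term divides it; move -2p to the remainder.
  leading term q: no divisor's leading term divides it; move -2/3q to the remainder.
  leading term 1: no divisor's leading term divides it; move 7/3 to the remainder.
  remainder -3/4q^2 - 2p - 2/3q + 7/3 ≠ 0; add g_3 = -3/4q^2 - 2p - 2/3q + 7/3 to the basis.

S(f_1,g_3): lcm = pq^2. S = -8/3p^2 - 26/9pq + 28/9p.
  leading term p^2: no divisor's leading term divides it; move -8/3p^2 to the remainder.
  leading term pq: subtract (-26/27)·f_1 from -26/9pq + 28/9p → -8/3p
  leading term p: no divisor's leading term divides it; move -8/3p to the remainder.
  remainder -8/3p^2 - 8/3p ≠ 0; add g_4 = -8/3p^2 - 8/3p to the basis.

S(f_2,g_3): lcm = pq^2. S = 3/4q^3 - 8/3p^2 - 8/9pq + 2/3q^2 + 28/9p - 7/3q.
  leading term q^3: subtract (-q)·g_3 from 3/4q^3 - 8/3p^2 - 8/9pq + 2/3q^2 + 28/9p - 7/3q → -8/3p^2 - 26/9pq + 28/9p
  leading term p^2: subtract (1)·g_4 from -8/3p^2 - 26/9pq + 28/9p → -26/9pq + 52/9p
  leading term pq: subtract (-26/27)·f_1 from -26/9pq + 52/9p → 0
  remainder 0.

S(f_1,g_4): lcm = p^2q. S = -2p^2 - pq.
  leading term p^2: subtract (3/4)·g_4 from -2p^2 - pq → -pq + 2p
  leading term pq: subtract (-1/3)·f_1 from -pq + 2p → 0
  remainder 0.

S(f_2,g_4): lcm = p^2q. S = 3/4pq^2 - 1/3pq - 7/3p.
  leading term pq^2: subtract (1/4q)·f_1 from 3/4pq^2 - 1/3pq - 7/3p → 7/6pq - 7/3p
  leading term pq: subtract (7/18)·f_1 from 7/6pq - 7/3p → 0
  remainder 0.

S(g_3,g_4): leading monomials are coprime, so the S-polynomial reduces to 0 (Buchberger's first criterion).
Every S-polynomial of the final basis reduces to 0, so we have a Gröbner basis.
Inter-reduce: drop elements whose leading term is divisible by another's, tail-reduce, and make monic.
Reduced Gröbner basis: {p^2 + p, pq - 2p, q^2 + 8/3p + 8/9q - 28/9}.

Buchberger on the second generating set:
h_1 = 51pq + 27q^2 - 30p + 16q - 76, LT = pq.
h_2 = -6pq + 12p, LT = pq.

S(h_1,h_2): lcm = pq. S = 9/17q^2 + 24/17p + 16/51q - 76/51.
  leading term q^2: no divisor's leading term divides it; move 9/17q^2 to the remainder.
  leading term p: no divisor's leading term divides it; move 24/17p to the remainder.
  leading term q: no divisor's leading term divides it; move 16/51q to the remainder.
  leading term 1: no divisor's leading term divides it; move -76/51 to the remainder.
  remainder 9/17q^2 + 24/17p + 16/51q - 76/51 ≠ 0; add k_3 = 9/17q^2 + 24/17p + 16/51q - 76/51 to the basis.

S(h_1,k_3): lcm = pq^2. S = 9/17q^3 - 8/3p^2 - 542/459pq + 16/51q^2 + 76/27p - 76/51q.
  leading term q^3: subtract (q)·k_3 from 9/17q^3 - 8/3p^2 - 542/459pq + 16/51q^2 + 76/27p - 76/51q → -8/3p^2 - 70/27pq + 76/27p
  leading term p^2: no divisor's leading term divides it; move -8/3p^2 to the remainder.
  leading term pq: subtract (-70/1377)·h_1 from -70/27pq + 76/27p → 70/51q^2 + 592/459p + 1120/1377q - 5320/1377
  leading term q^2: subtract (70/27)·k_3 from 70/51q^2 + 592/459p + 1120/1377q - 5320/1377 → -64/27p
  leading term p: no divisor's leading term divides it; move -64/27p to the remainder.
  remainder -8/3p^2 - 64/27p ≠ 0; add k_4 = -8/3p^2 - 64/27p to the basis.

S(h_2,k_3): lcm = pq^2. S = -8/3p^2 - 70/27pq + 76/27p.
  leading term p^2: subtract (1)·k_4 from -8/3p^2 - 70/27pq + 76/27p → -70/27pq + 140/27p
  leading term pq: subtract (-70/1377)·h_1 from -70/27pq + 140/27p → 70/51q^2 + 560/153p + 1120/1377q - 5320/1377
  leading term q^2: subtract (70/27)·k_3 from 70/51q^2 + 560/153p + 1120/1377q - 5320/1377 → 0
  remainder 0.

S(h_1,k_4): lcm = p^2q. S = 9/17pq^2 - 10/17p^2 - 88/153pq - 76/51p.
  leading term pq^2: subtract (3/289q)·h_1 from 9/17pq^2 - 10/17p^2 - 88/153pq - 76/51p → -81/289q^3 - 10/17p^2 - 686/2601pq - 48/289q^2 - 76/51p + 228/289q
  leading term q^3: subtract (-9/17q)·k_3 from -81/289q^3 - 10/17p^2 - 686/2601pq - 48/289q^2 - 76/51p + 228/289q → -10/17p^2 + 74/153pq - 76/51p
  leading term p^2: subtract (15/68)·k_4 from -10/17p^2 + 74/153pq - 76/51p → 74/153pq - 148/153p
  leading term pq: subtract (74/7803)·h_1 from 74/153pq - 148/153p → -74/289q^2 - 592/867p - 1184/7803q + 5624/7803
  leading term q^2: subtract (-74/153)·k_3 from -74/289q^2 - 592/867p - 1184/7803q + 5624/7803 → 0
  remainder 0.

S(h_2,k_4): lcm = p^2q. S = -2p^2 - 8/9pq.
  leading term p^2: subtract (3/4)·k_4 from -2p^2 - 8/9pq → -8/9pq + 16/9p
  leading term pq: subtract (-8/459)·h_1 from -8/9pq + 16/9p → 8/17q^2 + 64/51p + 128/459q - 608/459
  leading term q^2: subtract (8/9)·k_3 from 8/17q^2 + 64/51p + 128/459q - 608/459 → 0
  remainder 0.

S(k_3,k_4): leading monomials are coprime, so the S-polynomial reduces to 0 (Buchberger's first criterion).
Every S-polynomial of the final basis reduces to 0, so we have a Gröbner basis.
Inter-reduce: drop elements whose leading term is divisible by another's, tail-reduce, and make monic.
Reduced Gröbner basis: {p^2 + 8/9p, pq - 2p, q^2 + 8/3p + 16/27q - 76/27}.

The bases are distinct; the ideals are different.

No, the ideals differ.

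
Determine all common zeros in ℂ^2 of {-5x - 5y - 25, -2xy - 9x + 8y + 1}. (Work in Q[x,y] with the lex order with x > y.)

{(13/2, -23/2), (-3, -2)}

Compute a lex Gröbner basis by Buchberger's algorithm.
f_1 = -5x - 5y - 25, LT = x.
f_2 = -2xy - 9x + 8y + 1, LT = xy.

S(f_1,f_2): lcm = xy. S = -9/2x + y^2 + 9y + 1/2.
  leading term x: subtract (9/10)·f_1 from -9/2x + y^2 + 9y + 1/2 → y^2 + 27/2y + 23
  leading term y^2: no divisor's leading term divides it; move y^2 to the remainder.
  leading term y: no divisor's leading term divides it; move 27/2y to the remainder.
  leading term 1: no divisor's leading term divides it; move 23 to the remainder.
  remainder y^2 + 27/2y + 23 ≠ 0; add h_3 = y^2 + 27/2y + 23 to the basis.

The other S-polynomials (S(f_1,h_3), S(f_2,h_3)) all reduce to 0 modulo the current basis, so we have a Gröbner basis.
Inter-reduce: drop elements whose leading term is divisible by another's, tail-reduce, and make monic.
Reduced Gröbner basis: {x + y + 5, y^2 + 27/2y + 23}.

The lex basis is triangular: the last element involves only y. Solving y^2 + 27/2y + 23 = 0 gives y ∈ {-23/2, -2}; substituting each value into the earlier elements determines the remaining variables.
  y = -23/2: the earlier basis element becomes x - 13/2 = 0, giving x = 13/2 — point (13/2, -23/2).
  y = -2: the earlier basis element becomes x + 3 = 0, giving x = -3 — point (-3, -2).
Check: every point annihilates each of the original generators.
A lex Gröbner basis triangularizes the system, enabling back-substitution.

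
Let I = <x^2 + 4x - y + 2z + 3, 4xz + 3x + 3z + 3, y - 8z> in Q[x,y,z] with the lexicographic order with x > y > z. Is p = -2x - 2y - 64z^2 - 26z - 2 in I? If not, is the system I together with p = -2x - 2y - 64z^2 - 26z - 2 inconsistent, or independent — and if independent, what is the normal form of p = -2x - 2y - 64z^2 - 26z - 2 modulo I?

-2x - 2y - 64z^2 - 26z - 2 lies in I (it reduces to 0).

First compute the reduced Gröbner basis of I by Buchberger's algorithm.
f_1 = x^2 + 4x - y + 2z + 3, LT = x^2.
f_2 = 4xz + 3x + 3z + 3, LT = xz.
f_3 = y - 8z, LT = y.

S(f_1,f_2): lcm = x^2z. S = -3/4x^2 + 13/4xz - 3/4x - yz + 2z^2 + 3z.
  leading term x^2: subtract (-3/4)·f_1 from -3/4x^2 + 13/4xz - 3/4x - yz + 2z^2 + 3z → 13/4xz + 9/4x - yz - 3/4y + 2z^2 + 9/2z + 9/4
  leading term xz: subtract (13/16)·f_2 from 13/4xz + 9/4x - yz - 3/4y + 2z^2 + 9/2z + 9/4 → -3/16x - yz - 3/4y + 2z^2 + 33/16z - 3/16
  leading term x: no divisor's leading term divides it; move -3/16x to the remainder.
  leading term yz: subtract (-z)·f_3 from -yz - 3/4y + 2z^2 + 33/16z - 3/16 → -3/4y - 6z^2 + 33/16z - 3/16
  leading term y: subtract (-3/4)·f_3 from -3/4y - 6z^2 + 33/16z - 3/16 → -6z^2 - 63/16z - 3/16
  leading term z^2: no divisor's leading term divides it; move -6z^2 to the remainder.
  leading term z: no divisor's leading term divides it; move -63/16z to the remainder.
  leading term 1: no divisor's leading term divides it; move -3/16 to the remainder.
  remainder -3/16x - 6z^2 - 63/16z - 3/16 ≠ 0; add h_4 = -3/16x - 6z^2 - 63/16z - 3/16 to the basis.

S(f_2,h_4): lcm = xz. S = 3/4x - 32z^3 - 21z^2 - 1/4z + 3/4.
  leading term x: subtract (-4)·h_4 from 3/4x - 32z^3 - 21z^2 - 1/4z + 3/4 → -32z^3 - 45z^2 - 16z
  leading term z^3: no divisor's leading term divides it; move -32z^3 to the remainder.
  leading term z^2: no divisor's leading term divides it; move -45z^2 to the remainder.
  leading term z: no divisor's leading term divides it; move -16z to the remainder.
  remainder -32z^3 - 45z^2 - 16z ≠ 0; add h_5 = -32z^3 - 45z^2 - 16z to the basis.

The other S-polynomials (S(f_1,f_3), S(f_2,f_3), S(f_1,h_4), S(f_3,h_4), S(f_1,h_5), S(f_2,h_5), S(f_3,h_5), S(h_4,h_5)) all reduce to 0 modulo the current basis, so we have a Gröbner basis.
Inter-reduce: drop elements whose leading term is divisible by another's, tail-reduce, and make monic.
Reduced Gröbner basis: {x + 32z^2 + 21z + 1, y - 8z, z^3 + 45/32z^2 + 1/2z}.
Label its elements g_1 = x + 32z^2 + 21z + 1, g_2 = y - 8z, g_3 = z^3 + 45/32z^2 + 1/2z.

Reduce p = -2x - 2y - 64z^2 - 26z - 2 modulo G:
  leading term x: subtract (-2)·g_1 from -2x - 2y - 64z^2 - 26z - 2 → -2y + 16z
  leading term y: subtract (-2)·g_2 from -2y + 16z → 0
  normal form = 0.
Since the normal form is 0, p ∈ I.

The remainder on division by a Gröbner basis is unique — it is the normal form.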